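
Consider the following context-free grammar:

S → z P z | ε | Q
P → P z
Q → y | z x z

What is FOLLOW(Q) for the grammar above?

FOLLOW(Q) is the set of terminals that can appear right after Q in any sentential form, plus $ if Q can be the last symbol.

We compute FOLLOW(Q) using the standard algorithm.
FOLLOW(S) starts with {$}.
FIRST(P) = {}
FIRST(Q) = {y, z}
FIRST(S) = {y, z, ε}
FOLLOW(P) = {z}
FOLLOW(Q) = {$}
FOLLOW(S) = {$}
Therefore, FOLLOW(Q) = {$}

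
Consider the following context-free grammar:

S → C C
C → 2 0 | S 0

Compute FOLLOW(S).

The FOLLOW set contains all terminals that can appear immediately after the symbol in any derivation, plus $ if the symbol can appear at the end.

We compute FOLLOW(S) using the standard algorithm.
FOLLOW(S) starts with {$}.
FIRST(C) = {2}
FIRST(S) = {2}
FOLLOW(C) = {$, 0, 2}
FOLLOW(S) = {$, 0}
Therefore, FOLLOW(S) = {$, 0}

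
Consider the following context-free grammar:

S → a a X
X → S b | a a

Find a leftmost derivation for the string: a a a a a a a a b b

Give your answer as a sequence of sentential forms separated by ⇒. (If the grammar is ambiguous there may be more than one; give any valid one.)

S ⇒ a a X ⇒ a a S b ⇒ a a a a X b ⇒ a a a a S b b ⇒ a a a a a a X b b ⇒ a a a a a a a a b b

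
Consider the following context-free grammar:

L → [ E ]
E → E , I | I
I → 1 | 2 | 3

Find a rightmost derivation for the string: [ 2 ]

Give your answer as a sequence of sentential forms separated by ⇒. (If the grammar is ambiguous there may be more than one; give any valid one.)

L ⇒ [ E ] ⇒ [ I ] ⇒ [ 2 ]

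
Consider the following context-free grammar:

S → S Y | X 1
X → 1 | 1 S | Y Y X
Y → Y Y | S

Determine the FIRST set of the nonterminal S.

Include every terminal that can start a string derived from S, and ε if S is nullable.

We compute FIRST(S) using the standard algorithm.
FIRST(S) = {1}
FIRST(X) = {1}
FIRST(Y) = {1}
Therefore, FIRST(S) = {1}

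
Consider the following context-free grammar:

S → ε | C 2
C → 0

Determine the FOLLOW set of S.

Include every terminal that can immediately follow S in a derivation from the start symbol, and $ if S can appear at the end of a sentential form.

We compute FOLLOW(S) using the standard algorithm.
FOLLOW(S) starts with {$}.
FIRST(C) = {0}
FIRST(S) = {0, ε}
FOLLOW(C) = {2}
FOLLOW(S) = {$}
Therefore, FOLLOW(S) = {$}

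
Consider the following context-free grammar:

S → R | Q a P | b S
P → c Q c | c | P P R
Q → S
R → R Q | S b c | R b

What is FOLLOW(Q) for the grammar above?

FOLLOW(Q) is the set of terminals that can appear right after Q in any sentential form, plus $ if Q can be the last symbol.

We compute FOLLOW(Q) using the standard algorithm.
FOLLOW(S) starts with {$}.
FIRST(P) = {c}
FIRST(Q) = {b}
FIRST(R) = {b}
FIRST(S) = {b}
FOLLOW(P) = {$, a, b, c}
FOLLOW(Q) = {$, a, b, c}
FOLLOW(R) = {$, a, b, c}
FOLLOW(S) = {$, a, b, c}
Therefore, FOLLOW(Q) = {$, a, b, c}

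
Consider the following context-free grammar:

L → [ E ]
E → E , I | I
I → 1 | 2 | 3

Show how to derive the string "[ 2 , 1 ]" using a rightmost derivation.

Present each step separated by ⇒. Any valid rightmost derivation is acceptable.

L ⇒ [ E ] ⇒ [ E , I ] ⇒ [ E , 1 ] ⇒ [ I , 1 ] ⇒ [ 2 , 1 ]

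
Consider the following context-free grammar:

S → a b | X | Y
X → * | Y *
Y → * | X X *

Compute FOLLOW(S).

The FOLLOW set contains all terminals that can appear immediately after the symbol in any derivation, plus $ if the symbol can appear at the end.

We compute FOLLOW(S) using the standard algorithm.
FOLLOW(S) starts with {$}.
FIRST(S) = {*, a}
FIRST(X) = {*}
FIRST(Y) = {*}
FOLLOW(S) = {$}
FOLLOW(X) = {$, *}
FOLLOW(Y) = {$, *}
Therefore, FOLLOW(S) = {$}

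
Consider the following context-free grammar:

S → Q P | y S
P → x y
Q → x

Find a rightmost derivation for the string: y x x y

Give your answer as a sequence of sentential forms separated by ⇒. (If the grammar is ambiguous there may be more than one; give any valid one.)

S ⇒ y S ⇒ y Q P ⇒ y Q x y ⇒ y x x y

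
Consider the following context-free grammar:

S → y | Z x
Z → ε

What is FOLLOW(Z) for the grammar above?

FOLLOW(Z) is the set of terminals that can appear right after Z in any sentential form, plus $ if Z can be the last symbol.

We compute FOLLOW(Z) using the standard algorithm.
FOLLOW(S) starts with {$}.
FIRST(S) = {x, y}
FIRST(Z) = {ε}
FOLLOW(S) = {$}
FOLLOW(Z) = {x}
Therefore, FOLLOW(Z) = {x}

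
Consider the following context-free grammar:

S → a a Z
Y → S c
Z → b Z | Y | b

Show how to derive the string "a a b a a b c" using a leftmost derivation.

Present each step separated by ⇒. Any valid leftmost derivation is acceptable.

S ⇒ a a Z ⇒ a a b Z ⇒ a a b Y ⇒ a a b S c ⇒ a a b a a Z c ⇒ a a b a a b c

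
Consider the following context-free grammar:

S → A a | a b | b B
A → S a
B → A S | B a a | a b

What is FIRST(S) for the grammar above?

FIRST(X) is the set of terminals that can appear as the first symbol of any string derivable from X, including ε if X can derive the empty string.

We compute FIRST(S) using the standard algorithm.
FIRST(A) = {a, b}
FIRST(B) = {a, b}
FIRST(S) = {a, b}
Therefore, FIRST(S) = {a, b}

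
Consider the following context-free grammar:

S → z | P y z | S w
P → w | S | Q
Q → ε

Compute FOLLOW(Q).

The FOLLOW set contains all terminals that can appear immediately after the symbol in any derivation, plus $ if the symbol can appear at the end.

We compute FOLLOW(Q) using the standard algorithm.
FOLLOW(S) starts with {$}.
FIRST(P) = {w, y, z, ε}
FIRST(Q) = {ε}
FIRST(S) = {w, y, z}
FOLLOW(P) = {y}
FOLLOW(Q) = {y}
FOLLOW(S) = {$, w, y}
Therefore, FOLLOW(Q) = {y}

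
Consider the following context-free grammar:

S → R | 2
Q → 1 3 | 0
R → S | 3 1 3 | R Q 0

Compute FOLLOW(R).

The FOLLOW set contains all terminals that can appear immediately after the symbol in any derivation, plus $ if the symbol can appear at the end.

We compute FOLLOW(R) using the standard algorithm.
FOLLOW(S) starts with {$}.
FIRST(Q) = {0, 1}
FIRST(R) = {2, 3}
FIRST(S) = {2, 3}
FOLLOW(Q) = {0}
FOLLOW(R) = {$, 0, 1}
FOLLOW(S) = {$, 0, 1}
Therefore, FOLLOW(R) = {$, 0, 1}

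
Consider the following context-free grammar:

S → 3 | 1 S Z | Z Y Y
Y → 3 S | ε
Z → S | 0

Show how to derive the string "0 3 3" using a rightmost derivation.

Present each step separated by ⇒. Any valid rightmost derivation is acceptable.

S ⇒ Z Y Y ⇒ Z Y 3 S ⇒ Z Y 3 3 ⇒ Z 3 3 ⇒ 0 3 3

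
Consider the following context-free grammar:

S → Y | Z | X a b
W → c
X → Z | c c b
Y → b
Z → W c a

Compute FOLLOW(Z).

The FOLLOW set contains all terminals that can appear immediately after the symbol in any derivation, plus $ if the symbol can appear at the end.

We compute FOLLOW(Z) using the standard algorithm.
FOLLOW(S) starts with {$}.
FIRST(S) = {b, c}
FIRST(W) = {c}
FIRST(X) = {c}
FIRST(Y) = {b}
FIRST(Z) = {c}
FOLLOW(S) = {$}
FOLLOW(W) = {c}
FOLLOW(X) = {a}
FOLLOW(Y) = {$}
FOLLOW(Z) = {$, a}
Therefore, FOLLOW(Z) = {$, a}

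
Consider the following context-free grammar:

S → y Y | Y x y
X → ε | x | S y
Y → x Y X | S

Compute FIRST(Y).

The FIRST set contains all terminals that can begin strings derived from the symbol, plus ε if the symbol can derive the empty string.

We compute FIRST(Y) using the standard algorithm.
FIRST(S) = {x, y}
FIRST(X) = {x, y, ε}
FIRST(Y) = {x, y}
Therefore, FIRST(Y) = {x, y}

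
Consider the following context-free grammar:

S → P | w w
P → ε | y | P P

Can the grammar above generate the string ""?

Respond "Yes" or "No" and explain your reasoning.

Yes - a valid derivation exists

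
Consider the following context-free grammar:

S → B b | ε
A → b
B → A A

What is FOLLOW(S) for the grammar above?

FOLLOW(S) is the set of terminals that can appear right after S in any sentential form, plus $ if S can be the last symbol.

We compute FOLLOW(S) using the standard algorithm.
FOLLOW(S) starts with {$}.
FIRST(A) = {b}
FIRST(B) = {b}
FIRST(S) = {b, ε}
FOLLOW(A) = {b}
FOLLOW(B) = {b}
FOLLOW(S) = {$}
Therefore, FOLLOW(S) = {$}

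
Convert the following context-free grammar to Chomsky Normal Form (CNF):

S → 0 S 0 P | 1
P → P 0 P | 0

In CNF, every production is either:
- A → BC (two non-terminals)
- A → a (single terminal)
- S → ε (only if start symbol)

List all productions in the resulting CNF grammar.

T0 → 0; S → 1; P → 0; S → T0 X0; X0 → S X1; X1 → T0 P; P → P X2; X2 → T0 P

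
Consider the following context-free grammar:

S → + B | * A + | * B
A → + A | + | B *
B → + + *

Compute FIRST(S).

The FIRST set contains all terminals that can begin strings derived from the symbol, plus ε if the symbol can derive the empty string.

We compute FIRST(S) using the standard algorithm.
FIRST(A) = {+}
FIRST(B) = {+}
FIRST(S) = {*, +}
Therefore, FIRST(S) = {*, +}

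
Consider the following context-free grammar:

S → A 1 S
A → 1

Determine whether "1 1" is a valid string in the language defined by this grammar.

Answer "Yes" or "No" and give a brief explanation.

No - no valid derivation exists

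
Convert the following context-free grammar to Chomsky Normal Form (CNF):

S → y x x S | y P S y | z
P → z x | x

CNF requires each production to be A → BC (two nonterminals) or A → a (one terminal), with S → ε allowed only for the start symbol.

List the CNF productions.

TY → y; TX → x; S → z; TZ → z; P → x; S → TY X0; X0 → TX X1; X1 → TX S; S → TY X2; X2 → P X3; X3 → S TY; P → TZ TX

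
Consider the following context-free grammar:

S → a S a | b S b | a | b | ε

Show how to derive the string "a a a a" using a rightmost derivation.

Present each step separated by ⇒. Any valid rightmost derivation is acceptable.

S ⇒ a S a ⇒ a a S a a ⇒ a a a a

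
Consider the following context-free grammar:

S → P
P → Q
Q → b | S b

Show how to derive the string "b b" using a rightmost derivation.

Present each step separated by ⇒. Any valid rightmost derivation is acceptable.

S ⇒ P ⇒ Q ⇒ S b ⇒ P b ⇒ Q b ⇒ b b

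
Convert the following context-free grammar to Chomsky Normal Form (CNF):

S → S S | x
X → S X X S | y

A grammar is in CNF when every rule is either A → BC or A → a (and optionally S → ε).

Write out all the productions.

S → x; X → y; S → S S; X → S X0; X0 → X X1; X1 → X S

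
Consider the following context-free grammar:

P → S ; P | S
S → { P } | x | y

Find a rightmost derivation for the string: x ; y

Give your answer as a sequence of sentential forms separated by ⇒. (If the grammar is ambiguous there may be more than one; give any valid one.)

P ⇒ S ; P ⇒ S ; S ⇒ S ; y ⇒ x ; y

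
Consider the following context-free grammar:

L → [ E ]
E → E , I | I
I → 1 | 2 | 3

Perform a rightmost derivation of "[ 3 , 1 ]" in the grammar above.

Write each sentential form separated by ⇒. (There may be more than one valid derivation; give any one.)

L ⇒ [ E ] ⇒ [ E , I ] ⇒ [ E , 1 ] ⇒ [ I , 1 ] ⇒ [ 3 , 1 ]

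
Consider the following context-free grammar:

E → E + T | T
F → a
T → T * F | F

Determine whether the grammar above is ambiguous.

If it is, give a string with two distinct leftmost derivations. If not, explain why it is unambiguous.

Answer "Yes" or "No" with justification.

No - the grammar is unambiguous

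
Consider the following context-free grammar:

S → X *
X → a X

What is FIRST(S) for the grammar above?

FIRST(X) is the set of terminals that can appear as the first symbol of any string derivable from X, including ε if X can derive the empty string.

We compute FIRST(S) using the standard algorithm.
FIRST(S) = {a}
FIRST(X) = {a}
Therefore, FIRST(S) = {a}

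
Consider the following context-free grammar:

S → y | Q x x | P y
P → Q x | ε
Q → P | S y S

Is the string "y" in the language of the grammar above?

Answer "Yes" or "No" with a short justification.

Yes - a valid derivation exists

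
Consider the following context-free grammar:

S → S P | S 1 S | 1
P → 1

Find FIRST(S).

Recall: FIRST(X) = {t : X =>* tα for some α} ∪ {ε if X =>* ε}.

We compute FIRST(S) using the standard algorithm.
FIRST(P) = {1}
FIRST(S) = {1}
Therefore, FIRST(S) = {1}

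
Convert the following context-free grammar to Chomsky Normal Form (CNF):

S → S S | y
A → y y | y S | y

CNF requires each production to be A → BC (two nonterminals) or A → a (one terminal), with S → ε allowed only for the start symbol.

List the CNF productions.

S → y; TY → y; A → y; S → S S; A → TY TY; A → TY S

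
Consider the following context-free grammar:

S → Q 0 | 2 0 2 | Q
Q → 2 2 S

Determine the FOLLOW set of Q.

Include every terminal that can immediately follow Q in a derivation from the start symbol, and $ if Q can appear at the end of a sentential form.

We compute FOLLOW(Q) using the standard algorithm.
FOLLOW(S) starts with {$}.
FIRST(Q) = {2}
FIRST(S) = {2}
FOLLOW(Q) = {$, 0}
FOLLOW(S) = {$, 0}
Therefore, FOLLOW(Q) = {$, 0}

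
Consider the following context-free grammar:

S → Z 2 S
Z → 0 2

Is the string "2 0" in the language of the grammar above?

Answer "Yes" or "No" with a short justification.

No - no valid derivation exists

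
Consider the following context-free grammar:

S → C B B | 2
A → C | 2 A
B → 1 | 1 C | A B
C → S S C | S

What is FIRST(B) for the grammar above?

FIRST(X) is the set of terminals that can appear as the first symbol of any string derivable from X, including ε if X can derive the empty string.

We compute FIRST(B) using the standard algorithm.
FIRST(A) = {2}
FIRST(B) = {1, 2}
FIRST(C) = {2}
FIRST(S) = {2}
Therefore, FIRST(B) = {1, 2}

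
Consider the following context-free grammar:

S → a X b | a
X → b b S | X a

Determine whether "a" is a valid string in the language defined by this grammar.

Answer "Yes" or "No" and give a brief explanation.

Yes - a valid derivation exists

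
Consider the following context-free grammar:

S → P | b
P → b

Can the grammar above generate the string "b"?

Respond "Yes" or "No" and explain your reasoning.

Yes - a valid derivation exists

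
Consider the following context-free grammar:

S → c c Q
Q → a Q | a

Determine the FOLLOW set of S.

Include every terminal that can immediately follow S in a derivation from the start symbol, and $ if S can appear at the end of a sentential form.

We compute FOLLOW(S) using the standard algorithm.
FOLLOW(S) starts with {$}.
FIRST(Q) = {a}
FIRST(S) = {c}
FOLLOW(Q) = {$}
FOLLOW(S) = {$}
Therefore, FOLLOW(S) = {$}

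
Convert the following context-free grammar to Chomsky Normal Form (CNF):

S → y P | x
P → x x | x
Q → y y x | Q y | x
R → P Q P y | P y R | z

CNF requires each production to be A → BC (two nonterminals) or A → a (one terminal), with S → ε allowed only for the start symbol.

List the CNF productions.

TY → y; S → x; TX → x; P → x; Q → x; R → z; S → TY P; P → TX TX; Q → TY X0; X0 → TY TX; Q → Q TY; R → P X1; X1 → Q X2; X2 → P TY; R → P X3; X3 → TY R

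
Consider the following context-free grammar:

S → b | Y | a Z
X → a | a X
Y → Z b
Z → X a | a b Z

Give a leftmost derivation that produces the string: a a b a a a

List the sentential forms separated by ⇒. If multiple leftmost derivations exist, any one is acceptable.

S ⇒ a Z ⇒ a a b Z ⇒ a a b X a ⇒ a a b a X a ⇒ a a b a a a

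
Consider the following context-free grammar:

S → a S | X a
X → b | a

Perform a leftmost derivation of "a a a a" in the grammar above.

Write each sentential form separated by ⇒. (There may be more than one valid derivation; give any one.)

S ⇒ a S ⇒ a a S ⇒ a a X a ⇒ a a a a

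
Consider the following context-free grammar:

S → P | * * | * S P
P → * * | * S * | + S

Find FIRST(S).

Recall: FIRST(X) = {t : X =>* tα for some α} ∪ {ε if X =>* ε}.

We compute FIRST(S) using the standard algorithm.
FIRST(P) = {*, +}
FIRST(S) = {*, +}
Therefore, FIRST(S) = {*, +}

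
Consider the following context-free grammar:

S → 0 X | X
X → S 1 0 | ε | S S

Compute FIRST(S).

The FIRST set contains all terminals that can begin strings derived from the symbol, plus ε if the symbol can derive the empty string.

We compute FIRST(S) using the standard algorithm.
FIRST(S) = {0, 1, ε}
FIRST(X) = {0, 1, ε}
Therefore, FIRST(S) = {0, 1, ε}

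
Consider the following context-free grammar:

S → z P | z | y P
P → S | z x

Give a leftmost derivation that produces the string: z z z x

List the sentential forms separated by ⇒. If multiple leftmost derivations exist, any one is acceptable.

S ⇒ z P ⇒ z S ⇒ z z P ⇒ z z z x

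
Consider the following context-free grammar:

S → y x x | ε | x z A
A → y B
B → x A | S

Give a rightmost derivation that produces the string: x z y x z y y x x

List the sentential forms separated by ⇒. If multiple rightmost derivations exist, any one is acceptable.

S ⇒ x z A ⇒ x z y B ⇒ x z y S ⇒ x z y x z A ⇒ x z y x z y B ⇒ x z y x z y S ⇒ x z y x z y y x x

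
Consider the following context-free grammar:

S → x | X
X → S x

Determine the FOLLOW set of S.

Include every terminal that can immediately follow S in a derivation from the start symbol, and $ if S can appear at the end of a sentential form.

We compute FOLLOW(S) using the standard algorithm.
FOLLOW(S) starts with {$}.
FIRST(S) = {x}
FIRST(X) = {x}
FOLLOW(S) = {$, x}
FOLLOW(X) = {$, x}
Therefore, FOLLOW(S) = {$, x}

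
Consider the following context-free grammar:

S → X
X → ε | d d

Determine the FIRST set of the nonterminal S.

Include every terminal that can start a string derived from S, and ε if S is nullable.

We compute FIRST(S) using the standard algorithm.
FIRST(S) = {d, ε}
FIRST(X) = {d, ε}
Therefore, FIRST(S) = {d, ε}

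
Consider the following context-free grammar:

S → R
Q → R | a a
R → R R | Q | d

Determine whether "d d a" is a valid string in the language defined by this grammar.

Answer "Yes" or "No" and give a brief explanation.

No - no valid derivation exists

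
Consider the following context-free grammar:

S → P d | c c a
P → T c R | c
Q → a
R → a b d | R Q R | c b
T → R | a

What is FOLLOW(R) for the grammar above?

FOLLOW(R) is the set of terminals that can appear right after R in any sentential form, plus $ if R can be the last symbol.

We compute FOLLOW(R) using the standard algorithm.
FOLLOW(S) starts with {$}.
FIRST(P) = {a, c}
FIRST(Q) = {a}
FIRST(R) = {a, c}
FIRST(S) = {a, c}
FIRST(T) = {a, c}
FOLLOW(P) = {d}
FOLLOW(Q) = {a, c}
FOLLOW(R) = {a, c, d}
FOLLOW(S) = {$}
FOLLOW(T) = {c}
Therefore, FOLLOW(R) = {a, c, d}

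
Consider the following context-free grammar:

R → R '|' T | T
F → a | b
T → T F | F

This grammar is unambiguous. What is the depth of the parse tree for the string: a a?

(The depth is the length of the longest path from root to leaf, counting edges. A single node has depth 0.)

4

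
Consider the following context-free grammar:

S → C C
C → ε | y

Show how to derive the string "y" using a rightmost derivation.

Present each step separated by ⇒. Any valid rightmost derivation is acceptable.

S ⇒ C C ⇒ C ⇒ y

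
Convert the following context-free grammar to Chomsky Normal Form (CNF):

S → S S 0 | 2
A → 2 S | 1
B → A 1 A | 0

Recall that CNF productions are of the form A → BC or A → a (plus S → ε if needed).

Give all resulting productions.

T0 → 0; S → 2; T2 → 2; A → 1; T1 → 1; B → 0; S → S X0; X0 → S T0; A → T2 S; B → A X1; X1 → T1 A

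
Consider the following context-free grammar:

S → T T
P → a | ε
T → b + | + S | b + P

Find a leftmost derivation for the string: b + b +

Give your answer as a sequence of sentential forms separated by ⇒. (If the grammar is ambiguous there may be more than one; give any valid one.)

S ⇒ T T ⇒ b + T ⇒ b + b +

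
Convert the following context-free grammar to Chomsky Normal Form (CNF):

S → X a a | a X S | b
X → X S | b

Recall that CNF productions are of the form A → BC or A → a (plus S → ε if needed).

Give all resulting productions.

TA → a; S → b; X → b; S → X X0; X0 → TA TA; S → TA X1; X1 → X S; X → X S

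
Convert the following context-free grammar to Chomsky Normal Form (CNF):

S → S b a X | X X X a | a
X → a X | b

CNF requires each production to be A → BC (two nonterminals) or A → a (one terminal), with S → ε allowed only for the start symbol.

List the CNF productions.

TB → b; TA → a; S → a; X → b; S → S X0; X0 → TB X1; X1 → TA X; S → X X2; X2 → X X3; X3 → X TA; X → TA X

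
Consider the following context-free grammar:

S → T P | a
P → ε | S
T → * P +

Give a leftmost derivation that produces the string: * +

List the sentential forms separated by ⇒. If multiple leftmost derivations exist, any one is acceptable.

S ⇒ T P ⇒ * P + P ⇒ * + P ⇒ * +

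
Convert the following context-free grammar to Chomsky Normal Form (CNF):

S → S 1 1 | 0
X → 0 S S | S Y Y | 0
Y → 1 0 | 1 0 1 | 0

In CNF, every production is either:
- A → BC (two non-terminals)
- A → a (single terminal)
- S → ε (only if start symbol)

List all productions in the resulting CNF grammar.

T1 → 1; S → 0; T0 → 0; X → 0; Y → 0; S → S X0; X0 → T1 T1; X → T0 X1; X1 → S S; X → S X2; X2 → Y Y; Y → T1 T0; Y → T1 X3; X3 → T0 T1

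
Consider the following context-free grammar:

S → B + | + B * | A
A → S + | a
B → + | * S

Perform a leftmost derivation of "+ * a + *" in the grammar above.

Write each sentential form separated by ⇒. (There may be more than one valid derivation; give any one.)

S ⇒ + B * ⇒ + * S * ⇒ + * A * ⇒ + * S + * ⇒ + * A + * ⇒ + * a + *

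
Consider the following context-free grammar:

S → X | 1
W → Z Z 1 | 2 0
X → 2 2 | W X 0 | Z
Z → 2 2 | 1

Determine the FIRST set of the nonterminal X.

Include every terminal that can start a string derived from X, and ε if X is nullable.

We compute FIRST(X) using the standard algorithm.
FIRST(S) = {1, 2}
FIRST(W) = {1, 2}
FIRST(X) = {1, 2}
FIRST(Z) = {1, 2}
Therefore, FIRST(X) = {1, 2}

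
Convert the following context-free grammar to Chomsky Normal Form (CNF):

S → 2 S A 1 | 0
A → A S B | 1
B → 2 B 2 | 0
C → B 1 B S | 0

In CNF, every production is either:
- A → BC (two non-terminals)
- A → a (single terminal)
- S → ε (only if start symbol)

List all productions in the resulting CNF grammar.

T2 → 2; T1 → 1; S → 0; A → 1; B → 0; C → 0; S → T2 X0; X0 → S X1; X1 → A T1; A → A X2; X2 → S B; B → T2 X3; X3 → B T2; C → B X4; X4 → T1 X5; X5 → B S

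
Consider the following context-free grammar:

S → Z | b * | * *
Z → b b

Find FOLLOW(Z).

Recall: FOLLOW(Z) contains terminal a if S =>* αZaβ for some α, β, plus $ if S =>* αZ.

We compute FOLLOW(Z) using the standard algorithm.
FOLLOW(S) starts with {$}.
FIRST(S) = {*, b}
FIRST(Z) = {b}
FOLLOW(S) = {$}
FOLLOW(Z) = {$}
Therefore, FOLLOW(Z) = {$}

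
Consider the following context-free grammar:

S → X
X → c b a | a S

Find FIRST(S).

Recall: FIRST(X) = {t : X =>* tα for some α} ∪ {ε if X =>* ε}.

We compute FIRST(S) using the standard algorithm.
FIRST(S) = {a, c}
FIRST(X) = {a, c}
Therefore, FIRST(S) = {a, c}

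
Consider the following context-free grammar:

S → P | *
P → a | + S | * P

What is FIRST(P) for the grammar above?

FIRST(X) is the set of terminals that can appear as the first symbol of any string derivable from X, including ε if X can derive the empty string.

We compute FIRST(P) using the standard algorithm.
FIRST(P) = {*, +, a}
FIRST(S) = {*, +, a}
Therefore, FIRST(P) = {*, +, a}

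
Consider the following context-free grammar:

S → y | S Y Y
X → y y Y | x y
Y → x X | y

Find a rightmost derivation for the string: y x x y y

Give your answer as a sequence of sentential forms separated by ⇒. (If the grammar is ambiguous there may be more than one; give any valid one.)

S ⇒ S Y Y ⇒ S Y y ⇒ S x X y ⇒ S x x y y ⇒ y x x y y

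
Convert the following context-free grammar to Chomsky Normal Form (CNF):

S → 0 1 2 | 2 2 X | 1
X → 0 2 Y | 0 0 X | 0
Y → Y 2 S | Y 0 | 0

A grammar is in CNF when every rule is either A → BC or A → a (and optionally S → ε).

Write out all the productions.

T0 → 0; T1 → 1; T2 → 2; S → 1; X → 0; Y → 0; S → T0 X0; X0 → T1 T2; S → T2 X1; X1 → T2 X; X → T0 X2; X2 → T2 Y; X → T0 X3; X3 → T0 X; Y → Y X4; X4 → T2 S; Y → Y T0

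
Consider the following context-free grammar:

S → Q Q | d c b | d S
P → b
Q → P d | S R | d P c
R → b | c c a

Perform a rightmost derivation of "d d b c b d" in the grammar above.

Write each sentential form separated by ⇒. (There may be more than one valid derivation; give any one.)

S ⇒ d S ⇒ d Q Q ⇒ d Q P d ⇒ d Q b d ⇒ d d P c b d ⇒ d d b c b d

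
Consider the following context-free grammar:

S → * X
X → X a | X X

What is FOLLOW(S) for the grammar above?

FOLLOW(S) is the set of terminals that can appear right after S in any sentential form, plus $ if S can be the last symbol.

We compute FOLLOW(S) using the standard algorithm.
FOLLOW(S) starts with {$}.
FIRST(S) = {*}
FIRST(X) = {}
FOLLOW(S) = {$}
FOLLOW(X) = {$, a}
Therefore, FOLLOW(S) = {$}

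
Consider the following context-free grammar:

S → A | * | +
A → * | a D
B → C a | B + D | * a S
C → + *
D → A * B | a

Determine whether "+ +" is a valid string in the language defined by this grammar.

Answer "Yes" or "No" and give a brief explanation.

No - no valid derivation exists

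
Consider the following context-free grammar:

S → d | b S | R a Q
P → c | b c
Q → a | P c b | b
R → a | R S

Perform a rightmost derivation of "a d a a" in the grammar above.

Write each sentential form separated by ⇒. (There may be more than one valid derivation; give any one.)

S ⇒ R a Q ⇒ R a a ⇒ R S a a ⇒ R d a a ⇒ a d a a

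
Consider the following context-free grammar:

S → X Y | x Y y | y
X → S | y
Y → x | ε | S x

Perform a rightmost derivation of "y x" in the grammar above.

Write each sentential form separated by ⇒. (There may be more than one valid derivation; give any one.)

S ⇒ X Y ⇒ X x ⇒ y x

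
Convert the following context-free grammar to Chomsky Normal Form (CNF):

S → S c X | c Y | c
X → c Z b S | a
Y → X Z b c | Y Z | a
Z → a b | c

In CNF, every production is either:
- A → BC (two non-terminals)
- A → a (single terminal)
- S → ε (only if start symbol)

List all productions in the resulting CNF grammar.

TC → c; S → c; TB → b; X → a; Y → a; TA → a; Z → c; S → S X0; X0 → TC X; S → TC Y; X → TC X1; X1 → Z X2; X2 → TB S; Y → X X3; X3 → Z X4; X4 → TB TC; Y → Y Z; Z → TA TB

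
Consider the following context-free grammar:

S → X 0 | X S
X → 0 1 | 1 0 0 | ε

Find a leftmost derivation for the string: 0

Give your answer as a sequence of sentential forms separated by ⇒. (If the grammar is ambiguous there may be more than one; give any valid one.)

S ⇒ X S ⇒ S ⇒ X 0 ⇒ 0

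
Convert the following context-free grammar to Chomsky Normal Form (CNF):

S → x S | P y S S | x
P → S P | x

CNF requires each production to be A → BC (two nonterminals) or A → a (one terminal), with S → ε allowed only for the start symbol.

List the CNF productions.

TX → x; TY → y; S → x; P → x; S → TX S; S → P X0; X0 → TY X1; X1 → S S; P → S P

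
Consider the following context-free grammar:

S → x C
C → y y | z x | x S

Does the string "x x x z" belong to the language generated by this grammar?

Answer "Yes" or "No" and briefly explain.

No - no valid derivation exists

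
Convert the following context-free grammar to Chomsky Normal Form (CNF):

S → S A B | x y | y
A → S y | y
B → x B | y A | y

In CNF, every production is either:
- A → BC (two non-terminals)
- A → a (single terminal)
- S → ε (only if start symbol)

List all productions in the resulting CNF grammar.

TX → x; TY → y; S → y; A → y; B → y; S → S X0; X0 → A B; S → TX TY; A → S TY; B → TX B; B → TY A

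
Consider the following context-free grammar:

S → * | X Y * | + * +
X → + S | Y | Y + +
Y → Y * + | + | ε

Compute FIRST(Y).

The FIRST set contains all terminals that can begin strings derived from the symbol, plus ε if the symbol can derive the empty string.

We compute FIRST(Y) using the standard algorithm.
FIRST(S) = {*, +}
FIRST(X) = {*, +, ε}
FIRST(Y) = {*, +, ε}
Therefore, FIRST(Y) = {*, +, ε}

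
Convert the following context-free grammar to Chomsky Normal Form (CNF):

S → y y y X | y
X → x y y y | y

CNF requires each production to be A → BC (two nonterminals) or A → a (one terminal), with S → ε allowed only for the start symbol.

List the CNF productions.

TY → y; S → y; TX → x; X → y; S → TY X0; X0 → TY X1; X1 → TY X; X → TX X2; X2 → TY X3; X3 → TY TY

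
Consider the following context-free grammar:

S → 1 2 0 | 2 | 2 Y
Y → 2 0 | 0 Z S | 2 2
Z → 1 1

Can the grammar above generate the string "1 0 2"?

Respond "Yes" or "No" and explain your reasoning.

No - no valid derivation exists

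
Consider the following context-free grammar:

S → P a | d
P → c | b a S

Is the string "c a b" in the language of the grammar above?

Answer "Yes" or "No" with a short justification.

No - no valid derivation exists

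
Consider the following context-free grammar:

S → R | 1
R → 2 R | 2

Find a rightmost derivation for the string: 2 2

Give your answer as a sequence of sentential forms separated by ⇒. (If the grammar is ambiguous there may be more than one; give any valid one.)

S ⇒ R ⇒ 2 R ⇒ 2 2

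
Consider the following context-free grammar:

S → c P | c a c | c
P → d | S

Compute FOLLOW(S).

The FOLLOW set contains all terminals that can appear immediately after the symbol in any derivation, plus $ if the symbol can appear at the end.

We compute FOLLOW(S) using the standard algorithm.
FOLLOW(S) starts with {$}.
FIRST(P) = {c, d}
FIRST(S) = {c}
FOLLOW(P) = {$}
FOLLOW(S) = {$}
Therefore, FOLLOW(S) = {$}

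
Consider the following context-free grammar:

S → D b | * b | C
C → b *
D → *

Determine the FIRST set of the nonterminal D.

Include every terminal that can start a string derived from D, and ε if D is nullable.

We compute FIRST(D) using the standard algorithm.
FIRST(C) = {b}
FIRST(D) = {*}
FIRST(S) = {*, b}
Therefore, FIRST(D) = {*}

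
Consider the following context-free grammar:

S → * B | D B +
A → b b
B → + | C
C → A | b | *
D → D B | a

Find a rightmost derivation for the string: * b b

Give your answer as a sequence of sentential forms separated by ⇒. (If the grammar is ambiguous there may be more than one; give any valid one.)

S ⇒ * B ⇒ * C ⇒ * A ⇒ * b b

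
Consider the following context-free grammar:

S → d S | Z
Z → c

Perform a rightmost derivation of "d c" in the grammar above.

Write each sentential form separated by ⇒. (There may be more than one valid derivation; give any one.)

S ⇒ d S ⇒ d Z ⇒ d c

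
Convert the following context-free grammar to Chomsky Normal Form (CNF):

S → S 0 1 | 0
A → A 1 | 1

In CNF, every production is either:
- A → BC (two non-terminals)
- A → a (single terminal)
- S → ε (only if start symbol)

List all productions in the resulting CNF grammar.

T0 → 0; T1 → 1; S → 0; A → 1; S → S X0; X0 → T0 T1; A → A T1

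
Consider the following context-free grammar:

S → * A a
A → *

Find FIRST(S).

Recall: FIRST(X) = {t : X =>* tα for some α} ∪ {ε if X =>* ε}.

We compute FIRST(S) using the standard algorithm.
FIRST(A) = {*}
FIRST(S) = {*}
Therefore, FIRST(S) = {*}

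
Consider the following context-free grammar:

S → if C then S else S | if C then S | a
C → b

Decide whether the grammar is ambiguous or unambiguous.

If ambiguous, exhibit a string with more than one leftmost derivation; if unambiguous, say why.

Ambiguous - the string 'if b then if b then if b then a else a' has two distinct leftmost derivations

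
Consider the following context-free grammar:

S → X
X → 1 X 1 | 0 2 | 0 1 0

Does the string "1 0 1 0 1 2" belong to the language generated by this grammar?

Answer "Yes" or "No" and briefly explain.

No - no valid derivation exists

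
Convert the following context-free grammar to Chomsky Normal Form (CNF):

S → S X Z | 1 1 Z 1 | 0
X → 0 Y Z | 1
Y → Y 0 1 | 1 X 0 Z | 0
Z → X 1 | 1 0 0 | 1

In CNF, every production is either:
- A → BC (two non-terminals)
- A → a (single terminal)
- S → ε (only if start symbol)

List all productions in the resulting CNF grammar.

T1 → 1; S → 0; T0 → 0; X → 1; Y → 0; Z → 1; S → S X0; X0 → X Z; S → T1 X1; X1 → T1 X2; X2 → Z T1; X → T0 X3; X3 → Y Z; Y → Y X4; X4 → T0 T1; Y → T1 X5; X5 → X X6; X6 → T0 Z; Z → X T1; Z → T1 X7; X7 → T0 T0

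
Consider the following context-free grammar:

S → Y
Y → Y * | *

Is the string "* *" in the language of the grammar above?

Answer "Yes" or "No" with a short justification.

Yes - a valid derivation exists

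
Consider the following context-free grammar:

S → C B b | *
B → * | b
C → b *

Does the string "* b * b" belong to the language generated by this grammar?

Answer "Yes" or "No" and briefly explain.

No - no valid derivation exists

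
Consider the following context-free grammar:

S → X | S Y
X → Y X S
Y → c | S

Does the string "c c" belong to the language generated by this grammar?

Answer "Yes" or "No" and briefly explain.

No - no valid derivation exists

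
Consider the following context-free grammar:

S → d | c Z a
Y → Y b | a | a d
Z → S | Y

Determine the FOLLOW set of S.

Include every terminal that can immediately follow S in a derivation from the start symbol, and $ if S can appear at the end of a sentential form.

We compute FOLLOW(S) using the standard algorithm.
FOLLOW(S) starts with {$}.
FIRST(S) = {c, d}
FIRST(Y) = {a}
FIRST(Z) = {a, c, d}
FOLLOW(S) = {$, a}
FOLLOW(Y) = {a, b}
FOLLOW(Z) = {a}
Therefore, FOLLOW(S) = {$, a}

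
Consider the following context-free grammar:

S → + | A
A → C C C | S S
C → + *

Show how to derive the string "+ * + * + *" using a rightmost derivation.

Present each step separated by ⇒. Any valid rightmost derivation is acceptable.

S ⇒ A ⇒ C C C ⇒ C C + * ⇒ C + * + * ⇒ + * + * + *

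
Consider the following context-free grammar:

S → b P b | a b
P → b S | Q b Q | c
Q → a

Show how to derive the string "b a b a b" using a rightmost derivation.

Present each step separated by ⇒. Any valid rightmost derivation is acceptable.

S ⇒ b P b ⇒ b Q b Q b ⇒ b Q b a b ⇒ b a b a b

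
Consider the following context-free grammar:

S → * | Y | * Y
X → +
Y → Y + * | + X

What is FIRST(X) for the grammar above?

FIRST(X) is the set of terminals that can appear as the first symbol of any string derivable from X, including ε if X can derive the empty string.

We compute FIRST(X) using the standard algorithm.
FIRST(S) = {*, +}
FIRST(X) = {+}
FIRST(Y) = {+}
Therefore, FIRST(X) = {+}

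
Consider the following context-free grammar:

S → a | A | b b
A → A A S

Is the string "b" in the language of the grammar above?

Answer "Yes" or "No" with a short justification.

No - no valid derivation exists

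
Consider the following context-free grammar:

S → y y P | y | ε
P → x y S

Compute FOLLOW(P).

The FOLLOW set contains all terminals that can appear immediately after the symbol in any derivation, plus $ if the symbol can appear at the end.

We compute FOLLOW(P) using the standard algorithm.
FOLLOW(S) starts with {$}.
FIRST(P) = {x}
FIRST(S) = {y, ε}
FOLLOW(P) = {$}
FOLLOW(S) = {$}
Therefore, FOLLOW(P) = {$}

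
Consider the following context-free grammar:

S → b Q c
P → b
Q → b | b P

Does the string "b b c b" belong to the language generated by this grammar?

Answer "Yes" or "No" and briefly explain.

No - no valid derivation exists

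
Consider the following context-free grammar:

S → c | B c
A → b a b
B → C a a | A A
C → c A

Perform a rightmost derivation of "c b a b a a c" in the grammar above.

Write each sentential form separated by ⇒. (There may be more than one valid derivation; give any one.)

S ⇒ B c ⇒ C a a c ⇒ c A a a c ⇒ c b a b a a c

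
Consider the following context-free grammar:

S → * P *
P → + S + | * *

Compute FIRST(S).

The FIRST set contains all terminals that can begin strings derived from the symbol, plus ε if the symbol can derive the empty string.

We compute FIRST(S) using the standard algorithm.
FIRST(P) = {*, +}
FIRST(S) = {*}
Therefore, FIRST(S) = {*}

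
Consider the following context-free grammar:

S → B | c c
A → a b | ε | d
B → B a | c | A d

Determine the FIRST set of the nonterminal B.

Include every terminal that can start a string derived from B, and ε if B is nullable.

We compute FIRST(B) using the standard algorithm.
FIRST(A) = {a, d, ε}
FIRST(B) = {a, c, d}
FIRST(S) = {a, c, d}
Therefore, FIRST(B) = {a, c, d}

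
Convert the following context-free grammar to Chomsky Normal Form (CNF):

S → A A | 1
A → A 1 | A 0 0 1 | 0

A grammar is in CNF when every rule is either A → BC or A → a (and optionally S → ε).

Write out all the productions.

S → 1; T1 → 1; T0 → 0; A → 0; S → A A; A → A T1; A → A X0; X0 → T0 X1; X1 → T0 T1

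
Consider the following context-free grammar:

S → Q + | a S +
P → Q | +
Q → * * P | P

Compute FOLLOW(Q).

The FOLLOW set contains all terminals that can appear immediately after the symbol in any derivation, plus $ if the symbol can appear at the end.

We compute FOLLOW(Q) using the standard algorithm.
FOLLOW(S) starts with {$}.
FIRST(P) = {*, +}
FIRST(Q) = {*, +}
FIRST(S) = {*, +, a}
FOLLOW(P) = {+}
FOLLOW(Q) = {+}
FOLLOW(S) = {$, +}
Therefore, FOLLOW(Q) = {+}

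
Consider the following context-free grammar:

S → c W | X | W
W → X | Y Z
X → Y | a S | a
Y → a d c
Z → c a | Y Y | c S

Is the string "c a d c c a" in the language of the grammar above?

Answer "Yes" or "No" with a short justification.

Yes - a valid derivation exists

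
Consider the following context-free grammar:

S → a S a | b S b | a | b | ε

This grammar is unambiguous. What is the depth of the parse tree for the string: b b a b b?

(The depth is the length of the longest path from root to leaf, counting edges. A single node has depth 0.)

3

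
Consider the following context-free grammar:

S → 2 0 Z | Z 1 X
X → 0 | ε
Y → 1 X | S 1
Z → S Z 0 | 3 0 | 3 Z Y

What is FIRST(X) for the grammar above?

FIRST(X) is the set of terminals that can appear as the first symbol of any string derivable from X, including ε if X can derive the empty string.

We compute FIRST(X) using the standard algorithm.
FIRST(S) = {2, 3}
FIRST(X) = {0, ε}
FIRST(Y) = {1, 2, 3}
FIRST(Z) = {2, 3}
Therefore, FIRST(X) = {0, ε}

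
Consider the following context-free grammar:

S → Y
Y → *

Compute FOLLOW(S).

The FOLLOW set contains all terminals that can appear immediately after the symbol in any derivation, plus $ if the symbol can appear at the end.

We compute FOLLOW(S) using the standard algorithm.
FOLLOW(S) starts with {$}.
FIRST(S) = {*}
FIRST(Y) = {*}
FOLLOW(S) = {$}
FOLLOW(Y) = {$}
Therefore, FOLLOW(S) = {$}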